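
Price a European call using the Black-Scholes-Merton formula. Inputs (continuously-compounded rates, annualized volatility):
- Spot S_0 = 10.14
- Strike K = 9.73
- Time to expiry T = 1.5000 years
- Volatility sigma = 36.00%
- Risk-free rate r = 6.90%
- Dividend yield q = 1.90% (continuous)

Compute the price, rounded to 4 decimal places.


d1 = (ln(S/K) + (r - q + 0.5*sigma^2) * T) / (sigma * sqrt(T)) = 0.48416910
d2 = d1 - sigma * sqrt(T) = 0.04326094
exp(-rT) = 0.90167602; exp(-qT) = 0.97190229
C = S_0 * exp(-qT) * N(d1) - K * exp(-rT) * N(d2)
N(d1) = 0.68586707; N(d2) = 0.51725324
C = 10.1400 * 0.97190229 * 0.68586707 - 9.7300 * 0.90167602 * 0.51725324 = 2.2213

Answer: Price = 2.2213


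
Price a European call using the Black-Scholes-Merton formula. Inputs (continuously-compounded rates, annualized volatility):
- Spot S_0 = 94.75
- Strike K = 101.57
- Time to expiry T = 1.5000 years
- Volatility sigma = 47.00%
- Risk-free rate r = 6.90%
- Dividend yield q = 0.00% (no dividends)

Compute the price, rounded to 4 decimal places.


Answer: Price = 22.7225

Derivation:
d1 = (ln(S/K) + (r - q + 0.5*sigma^2) * T) / (sigma * sqrt(T)) = 0.34686969
d2 = d1 - sigma * sqrt(T) = -0.22876040
exp(-rT) = 0.90167602; exp(-qT) = 1.00000000
C = S_0 * exp(-qT) * N(d1) - K * exp(-rT) * N(d2)
N(d1) = 0.63565539; N(d2) = 0.40952757
C = 94.7500 * 1.00000000 * 0.63565539 - 101.5700 * 0.90167602 * 0.40952757 = 22.7225


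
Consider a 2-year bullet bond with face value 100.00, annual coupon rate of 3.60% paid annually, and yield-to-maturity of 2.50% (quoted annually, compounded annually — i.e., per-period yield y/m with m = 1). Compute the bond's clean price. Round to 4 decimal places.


Answer: Price = 102.1202

Derivation:
Coupon per period c = face * coupon_rate / m = 3.600000
Periods per year m = 1; per-period yield y/m = 0.025000
Number of cashflows N = 2
Cashflows (t years, CF_t, discount factor 1/(1+y/m)^(m*t), PV):
  t = 1.0000: CF_t = 3.600000, DF = 0.975610, PV = 3.512195
  t = 2.0000: CF_t = 103.600000, DF = 0.951814, PV = 98.607971
Price P = sum_t PV_t = 102.120167


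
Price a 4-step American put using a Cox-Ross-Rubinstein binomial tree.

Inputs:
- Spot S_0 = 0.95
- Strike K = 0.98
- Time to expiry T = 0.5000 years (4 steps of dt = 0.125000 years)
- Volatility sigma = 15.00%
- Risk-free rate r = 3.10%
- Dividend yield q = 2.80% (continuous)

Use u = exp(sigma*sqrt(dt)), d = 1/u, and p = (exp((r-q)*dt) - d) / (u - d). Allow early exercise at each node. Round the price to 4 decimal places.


dt = T/N = 0.125000
u = exp(sigma*sqrt(dt)) = 1.054464; d = 1/u = 0.948349
p = (exp((r-q)*dt) - d) / (u - d) = 0.490279
Discount per step: exp(-r*dt) = 0.996132
Stock lattice S(k, i) with i counting down-moves:
  k=0: S(0,0) = 0.9500
  k=1: S(1,0) = 1.0017; S(1,1) = 0.9009
  k=2: S(2,0) = 1.0563; S(2,1) = 0.9500; S(2,2) = 0.8544
  k=3: S(3,0) = 1.1138; S(3,1) = 1.0017; S(3,2) = 0.9009; S(3,3) = 0.8103
  k=4: S(4,0) = 1.1745; S(4,1) = 1.0563; S(4,2) = 0.9500; S(4,3) = 0.8544; S(4,4) = 0.7684
Terminal payoffs V(N, i) = max(K - S_T, 0):
  V(4,0) = 0.000000; V(4,1) = 0.000000; V(4,2) = 0.030000; V(4,3) = 0.125603; V(4,4) = 0.211585
Backward induction: V(k, i) = exp(-r*dt) * [p * V(k+1, i) + (1-p) * V(k+1, i+1)]; then take max(V_cont, immediate exercise) for American.
  V(3,0) = exp(-r*dt) * [p*0.000000 + (1-p)*0.000000] = 0.000000; exercise = 0.000000; V(3,0) = max -> 0.000000
  V(3,1) = exp(-r*dt) * [p*0.000000 + (1-p)*0.030000] = 0.015232; exercise = 0.000000; V(3,1) = max -> 0.015232
  V(3,2) = exp(-r*dt) * [p*0.030000 + (1-p)*0.125603] = 0.078426; exercise = 0.079069; V(3,2) = max -> 0.079069
  V(3,3) = exp(-r*dt) * [p*0.125603 + (1-p)*0.211585] = 0.168775; exercise = 0.169734; V(3,3) = max -> 0.169734
  V(2,0) = exp(-r*dt) * [p*0.000000 + (1-p)*0.015232] = 0.007734; exercise = 0.000000; V(2,0) = max -> 0.007734
  V(2,1) = exp(-r*dt) * [p*0.015232 + (1-p)*0.079069] = 0.047586; exercise = 0.030000; V(2,1) = max -> 0.047586
  V(2,2) = exp(-r*dt) * [p*0.079069 + (1-p)*0.169734] = 0.124798; exercise = 0.125603; V(2,2) = max -> 0.125603
  V(1,0) = exp(-r*dt) * [p*0.007734 + (1-p)*0.047586] = 0.027939; exercise = 0.000000; V(1,0) = max -> 0.027939
  V(1,1) = exp(-r*dt) * [p*0.047586 + (1-p)*0.125603] = 0.087015; exercise = 0.079069; V(1,1) = max -> 0.087015
  V(0,0) = exp(-r*dt) * [p*0.027939 + (1-p)*0.087015] = 0.057827; exercise = 0.030000; V(0,0) = max -> 0.057827

Answer: Price = V(0,0) = 0.0578


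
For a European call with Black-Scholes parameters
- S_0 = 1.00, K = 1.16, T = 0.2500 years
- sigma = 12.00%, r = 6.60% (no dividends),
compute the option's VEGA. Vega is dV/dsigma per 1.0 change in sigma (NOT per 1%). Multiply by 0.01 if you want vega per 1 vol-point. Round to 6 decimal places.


Answer: Vega = 0.018994

Derivation:
d1 = -2.1686667520; d2 = -2.2286667520
phi(d1) = 0.0379875702; exp(-qT) = 1.0000000000; exp(-rT) = 0.9836353794
Vega = S * exp(-qT) * phi(d1) * sqrt(T) = 1.0000 * 1.0000000000 * 0.0379875702 * 0.5000000000 = 0.018994


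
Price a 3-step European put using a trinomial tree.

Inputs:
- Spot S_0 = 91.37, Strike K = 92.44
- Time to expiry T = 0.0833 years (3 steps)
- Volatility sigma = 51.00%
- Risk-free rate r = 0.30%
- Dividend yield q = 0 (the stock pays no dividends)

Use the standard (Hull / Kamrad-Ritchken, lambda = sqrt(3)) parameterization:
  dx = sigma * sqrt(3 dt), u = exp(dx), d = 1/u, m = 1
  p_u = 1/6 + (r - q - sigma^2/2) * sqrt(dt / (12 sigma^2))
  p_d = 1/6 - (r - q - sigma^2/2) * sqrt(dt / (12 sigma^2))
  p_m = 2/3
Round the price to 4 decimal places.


dt = T/N = 0.027767; dx = sigma*sqrt(3*dt) = 0.147195
u = exp(dx) = 1.158580; d = 1/u = 0.863126
p_u = 0.154683, p_m = 0.666667, p_d = 0.178650
Discount per step: exp(-r*dt) = 0.999917
Stock lattice S(k, j) with j the centered position index:
  k=0: S(0,+0) = 91.3700
  k=1: S(1,-1) = 78.8638; S(1,+0) = 91.3700; S(1,+1) = 105.8594
  k=2: S(2,-2) = 68.0694; S(2,-1) = 78.8638; S(2,+0) = 91.3700; S(2,+1) = 105.8594; S(2,+2) = 122.6466
  k=3: S(3,-3) = 58.7524; S(3,-2) = 68.0694; S(3,-1) = 78.8638; S(3,+0) = 91.3700; S(3,+1) = 105.8594; S(3,+2) = 122.6466; S(3,+3) = 142.0958
Terminal payoffs V(N, j) = max(K - S_T, 0):
  V(3,-3) = 33.687566; V(3,-2) = 24.370622; V(3,-1) = 13.576199; V(3,+0) = 1.070000; V(3,+1) = 0.000000; V(3,+2) = 0.000000; V(3,+3) = 0.000000
Backward induction: V(k, j) = exp(-r*dt) * [p_u * V(k+1, j+1) + p_m * V(k+1, j) + p_d * V(k+1, j-1)]
  V(2,-2) = exp(-r*dt) * [p_u*13.576199 + p_m*24.370622 + p_d*33.687566] = 24.363346
  V(2,-1) = exp(-r*dt) * [p_u*1.070000 + p_m*13.576199 + p_d*24.370622] = 13.568991
  V(2,+0) = exp(-r*dt) * [p_u*0.000000 + p_m*1.070000 + p_d*13.576199] = 3.138459
  V(2,+1) = exp(-r*dt) * [p_u*0.000000 + p_m*0.000000 + p_d*1.070000] = 0.191140
  V(2,+2) = exp(-r*dt) * [p_u*0.000000 + p_m*0.000000 + p_d*0.000000] = 0.000000
  V(1,-1) = exp(-r*dt) * [p_u*3.138459 + p_m*13.568991 + p_d*24.363346] = 13.882815
  V(1,+0) = exp(-r*dt) * [p_u*0.191140 + p_m*3.138459 + p_d*13.568991] = 4.545593
  V(1,+1) = exp(-r*dt) * [p_u*0.000000 + p_m*0.191140 + p_d*3.138459] = 0.688055
  V(0,+0) = exp(-r*dt) * [p_u*0.688055 + p_m*4.545593 + p_d*13.882815] = 5.616522

Answer: Price = V(0,0) = 5.6165


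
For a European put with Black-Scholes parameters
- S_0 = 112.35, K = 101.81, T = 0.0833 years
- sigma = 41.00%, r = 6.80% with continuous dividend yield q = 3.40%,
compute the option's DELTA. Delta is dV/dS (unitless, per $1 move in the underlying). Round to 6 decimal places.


d1 = 0.9155866255; d2 = 0.7972534940
phi(d1) = 0.2623468049; exp(-qT) = 0.9971718069; exp(-rT) = 0.9943516125
N(-d1) = 0.1799418744
Delta = -exp(-qT) * N(-d1) = -0.9971718069 * 0.1799418744 = -0.179433

Answer: Delta = -0.179433


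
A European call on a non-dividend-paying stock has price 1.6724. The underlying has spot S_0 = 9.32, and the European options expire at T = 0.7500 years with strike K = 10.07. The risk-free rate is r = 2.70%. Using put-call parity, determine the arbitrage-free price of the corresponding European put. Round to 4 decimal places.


Put-call parity: C - P = S_0 * exp(-qT) - K * exp(-rT).
S_0 * exp(-qT) = 9.3200 * 1.00000000 = 9.32000000
K * exp(-rT) = 10.0700 * 0.97995365 = 9.86813330
P = C - S*exp(-qT) + K*exp(-rT)
P = 1.6724 - 9.32000000 + 9.86813330 = 2.2205

Answer: Put price = 2.2205


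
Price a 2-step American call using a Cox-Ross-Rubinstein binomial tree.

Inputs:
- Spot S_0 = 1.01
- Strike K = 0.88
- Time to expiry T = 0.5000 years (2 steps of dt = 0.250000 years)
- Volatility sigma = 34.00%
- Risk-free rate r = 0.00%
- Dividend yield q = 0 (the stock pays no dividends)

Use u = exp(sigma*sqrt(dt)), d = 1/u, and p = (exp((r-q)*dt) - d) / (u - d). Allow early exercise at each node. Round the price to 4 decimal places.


dt = T/N = 0.250000
u = exp(sigma*sqrt(dt)) = 1.185305; d = 1/u = 0.843665
p = (exp((r-q)*dt) - d) / (u - d) = 0.457602
Discount per step: exp(-r*dt) = 1.000000
Stock lattice S(k, i) with i counting down-moves:
  k=0: S(0,0) = 1.0100
  k=1: S(1,0) = 1.1972; S(1,1) = 0.8521
  k=2: S(2,0) = 1.4190; S(2,1) = 1.0100; S(2,2) = 0.7189
Terminal payoffs V(N, i) = max(S_T - K, 0):
  V(2,0) = 0.538997; V(2,1) = 0.130000; V(2,2) = 0.000000
Backward induction: V(k, i) = exp(-r*dt) * [p * V(k+1, i) + (1-p) * V(k+1, i+1)]; then take max(V_cont, immediate exercise) for American.
  V(1,0) = exp(-r*dt) * [p*0.538997 + (1-p)*0.130000] = 0.317158; exercise = 0.317158; V(1,0) = max -> 0.317158
  V(1,1) = exp(-r*dt) * [p*0.130000 + (1-p)*0.000000] = 0.059488; exercise = 0.000000; V(1,1) = max -> 0.059488
  V(0,0) = exp(-r*dt) * [p*0.317158 + (1-p)*0.059488] = 0.177398; exercise = 0.130000; V(0,0) = max -> 0.177398

Answer: Price = V(0,0) = 0.1774


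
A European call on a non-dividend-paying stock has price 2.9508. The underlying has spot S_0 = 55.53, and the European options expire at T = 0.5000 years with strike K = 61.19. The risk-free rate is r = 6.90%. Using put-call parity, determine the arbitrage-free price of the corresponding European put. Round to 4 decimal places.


Answer: Put price = 6.5357

Derivation:
Put-call parity: C - P = S_0 * exp(-qT) - K * exp(-rT).
S_0 * exp(-qT) = 55.5300 * 1.00000000 = 55.53000000
K * exp(-rT) = 61.1900 * 0.96608834 = 59.11494551
P = C - S*exp(-qT) + K*exp(-rT)
P = 2.9508 - 55.53000000 + 59.11494551 = 6.5357


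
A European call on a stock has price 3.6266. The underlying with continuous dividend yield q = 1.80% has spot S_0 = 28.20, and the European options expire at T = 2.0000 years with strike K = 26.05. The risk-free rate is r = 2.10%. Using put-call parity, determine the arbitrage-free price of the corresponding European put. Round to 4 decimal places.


Put-call parity: C - P = S_0 * exp(-qT) - K * exp(-rT).
S_0 * exp(-qT) = 28.2000 * 0.96464029 = 27.20285628
K * exp(-rT) = 26.0500 * 0.95886978 = 24.97855778
P = C - S*exp(-qT) + K*exp(-rT)
P = 3.6266 - 27.20285628 + 24.97855778 = 1.4023

Answer: Put price = 1.4023


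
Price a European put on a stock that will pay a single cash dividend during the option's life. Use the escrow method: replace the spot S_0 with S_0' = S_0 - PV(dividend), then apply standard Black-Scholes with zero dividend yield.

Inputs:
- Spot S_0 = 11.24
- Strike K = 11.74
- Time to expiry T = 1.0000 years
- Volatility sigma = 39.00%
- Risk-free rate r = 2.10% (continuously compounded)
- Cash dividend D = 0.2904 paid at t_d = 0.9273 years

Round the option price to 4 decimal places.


PV(D) = D * exp(-r * t_d) = 0.2904 * 0.98071508 = 0.28479966
S_0' = S_0 - PV(D) = 11.2400 - 0.28479966 = 10.95520034
d1 = (ln(S_0'/K) + (r + sigma^2/2)*T) / (sigma*sqrt(T)) = 0.07144217
d2 = d1 - sigma*sqrt(T) = -0.31855783
exp(-rT) = 0.97921896
N(-d1) = 0.47152292; N(-d2) = 0.62496908
P = K * exp(-rT) * N(-d2) - S_0' * N(-d1) = 11.7400 * 0.97921896 * 0.62496908 - 10.95520034 * 0.47152292 = 2.0190

Answer: Price = 2.0190


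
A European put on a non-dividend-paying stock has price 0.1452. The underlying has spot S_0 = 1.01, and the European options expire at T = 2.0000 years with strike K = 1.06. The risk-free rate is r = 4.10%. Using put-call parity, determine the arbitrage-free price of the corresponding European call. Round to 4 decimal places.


Put-call parity: C - P = S_0 * exp(-qT) - K * exp(-rT).
S_0 * exp(-qT) = 1.0100 * 1.00000000 = 1.01000000
K * exp(-rT) = 1.0600 * 0.92127196 = 0.97654828
C = P + S*exp(-qT) - K*exp(-rT)
C = 0.1452 + 1.01000000 - 0.97654828 = 0.1787

Answer: Call price = 0.1787


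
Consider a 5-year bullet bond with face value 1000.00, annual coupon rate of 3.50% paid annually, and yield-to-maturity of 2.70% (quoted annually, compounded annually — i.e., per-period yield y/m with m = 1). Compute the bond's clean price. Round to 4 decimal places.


Answer: Price = 1036.9536

Derivation:
Coupon per period c = face * coupon_rate / m = 35.000000
Periods per year m = 1; per-period yield y/m = 0.027000
Number of cashflows N = 5
Cashflows (t years, CF_t, discount factor 1/(1+y/m)^(m*t), PV):
  t = 1.0000: CF_t = 35.000000, DF = 0.973710, PV = 34.079844
  t = 2.0000: CF_t = 35.000000, DF = 0.948111, PV = 33.183879
  t = 3.0000: CF_t = 35.000000, DF = 0.923185, PV = 32.311470
  t = 4.0000: CF_t = 35.000000, DF = 0.898914, PV = 31.461996
  t = 5.0000: CF_t = 1035.000000, DF = 0.875282, PV = 905.916421
Price P = sum_t PV_t = 1036.953610


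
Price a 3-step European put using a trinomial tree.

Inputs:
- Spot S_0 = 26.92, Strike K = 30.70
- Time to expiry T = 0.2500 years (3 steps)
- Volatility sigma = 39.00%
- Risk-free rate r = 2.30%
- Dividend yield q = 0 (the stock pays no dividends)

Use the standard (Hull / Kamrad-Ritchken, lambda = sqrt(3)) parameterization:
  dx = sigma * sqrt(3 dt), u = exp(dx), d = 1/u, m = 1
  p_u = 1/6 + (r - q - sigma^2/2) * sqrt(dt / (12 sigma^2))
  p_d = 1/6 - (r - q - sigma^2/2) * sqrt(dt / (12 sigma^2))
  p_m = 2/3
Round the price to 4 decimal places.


Answer: Price = V(0,0) = 4.5461

Derivation:
dt = T/N = 0.083333; dx = sigma*sqrt(3*dt) = 0.195000
u = exp(dx) = 1.215311; d = 1/u = 0.822835
p_u = 0.155331, p_m = 0.666667, p_d = 0.178002
Discount per step: exp(-r*dt) = 0.998085
Stock lattice S(k, j) with j the centered position index:
  k=0: S(0,+0) = 26.9200
  k=1: S(1,-1) = 22.1507; S(1,+0) = 26.9200; S(1,+1) = 32.7162
  k=2: S(2,-2) = 18.2264; S(2,-1) = 22.1507; S(2,+0) = 26.9200; S(2,+1) = 32.7162; S(2,+2) = 39.7603
  k=3: S(3,-3) = 14.9973; S(3,-2) = 18.2264; S(3,-1) = 22.1507; S(3,+0) = 26.9200; S(3,+1) = 32.7162; S(3,+2) = 39.7603; S(3,+3) = 48.3212
Terminal payoffs V(N, j) = max(K - S_T, 0):
  V(3,-3) = 15.702710; V(3,-2) = 12.473629; V(3,-1) = 8.549291; V(3,+0) = 3.780000; V(3,+1) = 0.000000; V(3,+2) = 0.000000; V(3,+3) = 0.000000
Backward induction: V(k, j) = exp(-r*dt) * [p_u * V(k+1, j+1) + p_m * V(k+1, j) + p_d * V(k+1, j-1)]
  V(2,-2) = exp(-r*dt) * [p_u*8.549291 + p_m*12.473629 + p_d*15.702710] = 12.415022
  V(2,-1) = exp(-r*dt) * [p_u*3.780000 + p_m*8.549291 + p_d*12.473629] = 8.490722
  V(2,+0) = exp(-r*dt) * [p_u*0.000000 + p_m*3.780000 + p_d*8.549291] = 4.034053
  V(2,+1) = exp(-r*dt) * [p_u*0.000000 + p_m*0.000000 + p_d*3.780000] = 0.671560
  V(2,+2) = exp(-r*dt) * [p_u*0.000000 + p_m*0.000000 + p_d*0.000000] = 0.000000
  V(1,-1) = exp(-r*dt) * [p_u*4.034053 + p_m*8.490722 + p_d*12.415022] = 8.480726
  V(1,+0) = exp(-r*dt) * [p_u*0.671560 + p_m*4.034053 + p_d*8.490722] = 4.296806
  V(1,+1) = exp(-r*dt) * [p_u*0.000000 + p_m*0.671560 + p_d*4.034053] = 1.163544
  V(0,+0) = exp(-r*dt) * [p_u*1.163544 + p_m*4.296806 + p_d*8.480726] = 4.546138


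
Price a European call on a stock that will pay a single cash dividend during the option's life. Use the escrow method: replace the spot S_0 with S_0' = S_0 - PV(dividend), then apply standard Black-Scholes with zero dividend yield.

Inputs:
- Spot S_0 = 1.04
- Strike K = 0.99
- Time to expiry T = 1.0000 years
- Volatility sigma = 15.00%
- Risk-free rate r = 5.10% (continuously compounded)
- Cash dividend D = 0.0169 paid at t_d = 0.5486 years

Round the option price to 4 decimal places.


Answer: Price = 0.1091

Derivation:
PV(D) = D * exp(-r * t_d) = 0.0169 * 0.97240918 = 0.01643372
S_0' = S_0 - PV(D) = 1.0400 - 0.01643372 = 1.02356628
d1 = (ln(S_0'/K) + (r + sigma^2/2)*T) / (sigma*sqrt(T)) = 0.63728815
d2 = d1 - sigma*sqrt(T) = 0.48728815
exp(-rT) = 0.95027867
N(d1) = 0.73803142; N(d2) = 0.68697293
C = S_0' * N(d1) - K * exp(-rT) * N(d2) = 1.02356628 * 0.73803142 - 0.9900 * 0.95027867 * 0.68697293 = 0.1091


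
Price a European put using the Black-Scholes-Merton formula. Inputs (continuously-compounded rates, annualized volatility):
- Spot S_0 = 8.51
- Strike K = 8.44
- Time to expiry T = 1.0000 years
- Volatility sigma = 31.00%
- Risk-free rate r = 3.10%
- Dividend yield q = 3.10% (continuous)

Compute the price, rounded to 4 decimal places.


d1 = (ln(S/K) + (r - q + 0.5*sigma^2) * T) / (sigma * sqrt(T)) = 0.18164398
d2 = d1 - sigma * sqrt(T) = -0.12835602
exp(-rT) = 0.96947557; exp(-qT) = 0.96947557
P = K * exp(-rT) * N(-d2) - S_0 * exp(-qT) * N(-d1)
N(-d1) = 0.42793107; N(-d2) = 0.55106638
P = 8.4400 * 0.96947557 * 0.55106638 - 8.5100 * 0.96947557 * 0.42793107 = 0.9785

Answer: Price = 0.9785


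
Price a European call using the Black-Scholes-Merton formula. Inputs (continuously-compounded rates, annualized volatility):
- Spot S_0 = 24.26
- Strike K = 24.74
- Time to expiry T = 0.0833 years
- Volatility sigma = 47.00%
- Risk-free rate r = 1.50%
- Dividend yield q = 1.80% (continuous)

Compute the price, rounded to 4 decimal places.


Answer: Price = 1.0944

Derivation:
d1 = (ln(S/K) + (r - q + 0.5*sigma^2) * T) / (sigma * sqrt(T)) = -0.07845090
d2 = d1 - sigma * sqrt(T) = -0.21410108
exp(-rT) = 0.99875128; exp(-qT) = 0.99850172
C = S_0 * exp(-qT) * N(d1) - K * exp(-rT) * N(d2)
N(d1) = 0.46873469; N(d2) = 0.41523412
C = 24.2600 * 0.99850172 * 0.46873469 - 24.7400 * 0.99875128 * 0.41523412 = 1.0944


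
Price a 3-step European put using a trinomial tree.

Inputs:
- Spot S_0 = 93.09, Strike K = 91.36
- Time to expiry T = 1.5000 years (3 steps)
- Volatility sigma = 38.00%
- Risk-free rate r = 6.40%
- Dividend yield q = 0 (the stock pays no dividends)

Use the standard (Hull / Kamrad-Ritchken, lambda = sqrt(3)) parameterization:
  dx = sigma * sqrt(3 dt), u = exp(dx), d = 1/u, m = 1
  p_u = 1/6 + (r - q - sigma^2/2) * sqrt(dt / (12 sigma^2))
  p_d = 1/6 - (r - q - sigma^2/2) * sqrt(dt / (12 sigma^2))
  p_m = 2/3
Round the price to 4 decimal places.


Answer: Price = V(0,0) = 10.4627

Derivation:
dt = T/N = 0.500000; dx = sigma*sqrt(3*dt) = 0.465403
u = exp(dx) = 1.592656; d = 1/u = 0.627882
p_u = 0.162262, p_m = 0.666667, p_d = 0.171071
Discount per step: exp(-r*dt) = 0.968507
Stock lattice S(k, j) with j the centered position index:
  k=0: S(0,+0) = 93.0900
  k=1: S(1,-1) = 58.4495; S(1,+0) = 93.0900; S(1,+1) = 148.2603
  k=2: S(2,-2) = 36.6994; S(2,-1) = 58.4495; S(2,+0) = 93.0900; S(2,+1) = 148.2603; S(2,+2) = 236.1277
  k=3: S(3,-3) = 23.0429; S(3,-2) = 36.6994; S(3,-1) = 58.4495; S(3,+0) = 93.0900; S(3,+1) = 148.2603; S(3,+2) = 236.1277; S(3,+3) = 376.0702
Terminal payoffs V(N, j) = max(K - S_T, 0):
  V(3,-3) = 68.317102; V(3,-2) = 54.660591; V(3,-1) = 32.910466; V(3,+0) = 0.000000; V(3,+1) = 0.000000; V(3,+2) = 0.000000; V(3,+3) = 0.000000
Backward induction: V(k, j) = exp(-r*dt) * [p_u * V(k+1, j+1) + p_m * V(k+1, j) + p_d * V(k+1, j-1)]
  V(2,-2) = exp(-r*dt) * [p_u*32.910466 + p_m*54.660591 + p_d*68.317102] = 51.783736
  V(2,-1) = exp(-r*dt) * [p_u*0.000000 + p_m*32.910466 + p_d*54.660591] = 30.305711
  V(2,+0) = exp(-r*dt) * [p_u*0.000000 + p_m*0.000000 + p_d*32.910466] = 5.452732
  V(2,+1) = exp(-r*dt) * [p_u*0.000000 + p_m*0.000000 + p_d*0.000000] = 0.000000
  V(2,+2) = exp(-r*dt) * [p_u*0.000000 + p_m*0.000000 + p_d*0.000000] = 0.000000
  V(1,-1) = exp(-r*dt) * [p_u*5.452732 + p_m*30.305711 + p_d*51.783736] = 29.004154
  V(1,+0) = exp(-r*dt) * [p_u*0.000000 + p_m*5.452732 + p_d*30.305711] = 8.541837
  V(1,+1) = exp(-r*dt) * [p_u*0.000000 + p_m*0.000000 + p_d*5.452732] = 0.903429
  V(0,+0) = exp(-r*dt) * [p_u*0.903429 + p_m*8.541837 + p_d*29.004154] = 10.462712


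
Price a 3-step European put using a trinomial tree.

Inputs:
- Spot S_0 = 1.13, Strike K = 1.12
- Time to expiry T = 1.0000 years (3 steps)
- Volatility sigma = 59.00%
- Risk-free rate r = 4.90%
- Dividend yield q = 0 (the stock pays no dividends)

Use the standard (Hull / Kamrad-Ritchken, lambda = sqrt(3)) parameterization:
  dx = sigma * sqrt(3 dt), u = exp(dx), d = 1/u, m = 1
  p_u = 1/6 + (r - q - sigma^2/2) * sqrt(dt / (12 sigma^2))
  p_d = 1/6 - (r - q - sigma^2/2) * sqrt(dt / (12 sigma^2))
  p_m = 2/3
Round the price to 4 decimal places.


Answer: Price = V(0,0) = 0.2015

Derivation:
dt = T/N = 0.333333; dx = sigma*sqrt(3*dt) = 0.590000
u = exp(dx) = 1.803988; d = 1/u = 0.554327
p_u = 0.131342, p_m = 0.666667, p_d = 0.201992
Discount per step: exp(-r*dt) = 0.983799
Stock lattice S(k, j) with j the centered position index:
  k=0: S(0,+0) = 1.1300
  k=1: S(1,-1) = 0.6264; S(1,+0) = 1.1300; S(1,+1) = 2.0385
  k=2: S(2,-2) = 0.3472; S(2,-1) = 0.6264; S(2,+0) = 1.1300; S(2,+1) = 2.0385; S(2,+2) = 3.6774
  k=3: S(3,-3) = 0.1925; S(3,-2) = 0.3472; S(3,-1) = 0.6264; S(3,+0) = 1.1300; S(3,+1) = 2.0385; S(3,+2) = 3.6774; S(3,+3) = 6.6341
Terminal payoffs V(N, j) = max(K - S_T, 0):
  V(3,-3) = 0.927524; V(3,-2) = 0.772775; V(3,-1) = 0.493610; V(3,+0) = 0.000000; V(3,+1) = 0.000000; V(3,+2) = 0.000000; V(3,+3) = 0.000000
Backward induction: V(k, j) = exp(-r*dt) * [p_u * V(k+1, j+1) + p_m * V(k+1, j) + p_d * V(k+1, j-1)]
  V(2,-2) = exp(-r*dt) * [p_u*0.493610 + p_m*0.772775 + p_d*0.927524] = 0.754935
  V(2,-1) = exp(-r*dt) * [p_u*0.000000 + p_m*0.493610 + p_d*0.772775] = 0.477307
  V(2,+0) = exp(-r*dt) * [p_u*0.000000 + p_m*0.000000 + p_d*0.493610] = 0.098090
  V(2,+1) = exp(-r*dt) * [p_u*0.000000 + p_m*0.000000 + p_d*0.000000] = 0.000000
  V(2,+2) = exp(-r*dt) * [p_u*0.000000 + p_m*0.000000 + p_d*0.000000] = 0.000000
  V(1,-1) = exp(-r*dt) * [p_u*0.098090 + p_m*0.477307 + p_d*0.754935] = 0.475744
  V(1,+0) = exp(-r*dt) * [p_u*0.000000 + p_m*0.098090 + p_d*0.477307] = 0.159184
  V(1,+1) = exp(-r*dt) * [p_u*0.000000 + p_m*0.000000 + p_d*0.098090] = 0.019492
  V(0,+0) = exp(-r*dt) * [p_u*0.019492 + p_m*0.159184 + p_d*0.475744] = 0.201462


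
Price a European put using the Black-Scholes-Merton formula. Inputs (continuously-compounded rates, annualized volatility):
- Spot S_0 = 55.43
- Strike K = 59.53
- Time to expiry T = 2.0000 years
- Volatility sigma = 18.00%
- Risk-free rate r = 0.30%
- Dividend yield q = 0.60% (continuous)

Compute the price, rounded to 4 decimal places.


d1 = (ln(S/K) + (r - q + 0.5*sigma^2) * T) / (sigma * sqrt(T)) = -0.17661730
d2 = d1 - sigma * sqrt(T) = -0.43117574
exp(-rT) = 0.99401796; exp(-qT) = 0.98807171
P = K * exp(-rT) * N(-d2) - S_0 * exp(-qT) * N(-d1)
N(-d1) = 0.57009550; N(-d2) = 0.66682970
P = 59.5300 * 0.99401796 * 0.66682970 - 55.4300 * 0.98807171 * 0.57009550 = 8.2355

Answer: Price = 8.2355


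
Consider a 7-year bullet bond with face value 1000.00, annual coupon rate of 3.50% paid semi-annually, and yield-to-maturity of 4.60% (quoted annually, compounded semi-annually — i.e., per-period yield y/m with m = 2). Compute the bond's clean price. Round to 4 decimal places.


Coupon per period c = face * coupon_rate / m = 17.500000
Periods per year m = 2; per-period yield y/m = 0.023000
Number of cashflows N = 14
Cashflows (t years, CF_t, discount factor 1/(1+y/m)^(m*t), PV):
  t = 0.5000: CF_t = 17.500000, DF = 0.977517, PV = 17.106549
  t = 1.0000: CF_t = 17.500000, DF = 0.955540, PV = 16.721945
  t = 1.5000: CF_t = 17.500000, DF = 0.934056, PV = 16.345987
  t = 2.0000: CF_t = 17.500000, DF = 0.913056, PV = 15.978482
  t = 2.5000: CF_t = 17.500000, DF = 0.892528, PV = 15.619239
  t = 3.0000: CF_t = 17.500000, DF = 0.872461, PV = 15.268074
  t = 3.5000: CF_t = 17.500000, DF = 0.852846, PV = 14.924803
  t = 4.0000: CF_t = 17.500000, DF = 0.833671, PV = 14.589250
  t = 4.5000: CF_t = 17.500000, DF = 0.814928, PV = 14.261242
  t = 5.0000: CF_t = 17.500000, DF = 0.796606, PV = 13.940608
  t = 5.5000: CF_t = 17.500000, DF = 0.778696, PV = 13.627183
  t = 6.0000: CF_t = 17.500000, DF = 0.761189, PV = 13.320804
  t = 6.5000: CF_t = 17.500000, DF = 0.744075, PV = 13.021314
  t = 7.0000: CF_t = 1017.500000, DF = 0.727346, PV = 740.074680
Price P = sum_t PV_t = 934.800160

Answer: Price = 934.8002


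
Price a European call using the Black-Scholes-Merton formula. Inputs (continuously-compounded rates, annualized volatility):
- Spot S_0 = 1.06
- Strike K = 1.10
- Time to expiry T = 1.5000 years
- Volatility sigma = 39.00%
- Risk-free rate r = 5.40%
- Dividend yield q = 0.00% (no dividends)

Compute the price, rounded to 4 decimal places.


Answer: Price = 0.2194

Derivation:
d1 = (ln(S/K) + (r - q + 0.5*sigma^2) * T) / (sigma * sqrt(T)) = 0.33085641
d2 = d1 - sigma * sqrt(T) = -0.14679409
exp(-rT) = 0.92219369; exp(-qT) = 1.00000000
C = S_0 * exp(-qT) * N(d1) - K * exp(-rT) * N(d2)
N(d1) = 0.62962352; N(d2) = 0.44164727
C = 1.0600 * 1.00000000 * 0.62962352 - 1.1000 * 0.92219369 * 0.44164727 = 0.2194


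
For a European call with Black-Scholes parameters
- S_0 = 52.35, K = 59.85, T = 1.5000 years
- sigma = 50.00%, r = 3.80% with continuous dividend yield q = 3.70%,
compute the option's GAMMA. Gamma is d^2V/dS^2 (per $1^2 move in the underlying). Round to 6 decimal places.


Answer: Gamma = 0.011725

Derivation:
d1 = 0.0899950783; d2 = -0.5223773574
phi(d1) = 0.3973300076; exp(-qT) = 0.9460120237; exp(-rT) = 0.9445940694
Gamma = exp(-qT) * phi(d1) / (S * sigma * sqrt(T)) = 0.9460120237 * 0.3973300076 / (52.3500 * 0.5000 * 1.2247448714) = 0.011725


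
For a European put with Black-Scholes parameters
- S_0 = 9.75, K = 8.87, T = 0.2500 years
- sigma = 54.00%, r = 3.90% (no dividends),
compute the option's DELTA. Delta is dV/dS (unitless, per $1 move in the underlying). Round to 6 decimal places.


d1 = 0.5214536618; d2 = 0.2514536618
phi(d1) = 0.3482288174; exp(-qT) = 1.0000000000; exp(-rT) = 0.9902973771
N(-d1) = 0.3010253889
Delta = -exp(-qT) * N(-d1) = -1.0000000000 * 0.3010253889 = -0.301025

Answer: Delta = -0.301025


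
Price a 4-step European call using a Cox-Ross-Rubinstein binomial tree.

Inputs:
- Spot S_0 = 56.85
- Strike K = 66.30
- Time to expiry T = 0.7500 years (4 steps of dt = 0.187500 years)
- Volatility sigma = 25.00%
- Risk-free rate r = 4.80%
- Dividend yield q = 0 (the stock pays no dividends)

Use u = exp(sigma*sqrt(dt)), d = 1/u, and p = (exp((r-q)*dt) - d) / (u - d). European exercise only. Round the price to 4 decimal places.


Answer: Price = V(0,0) = 2.5409

Derivation:
dt = T/N = 0.187500
u = exp(sigma*sqrt(dt)) = 1.114330; d = 1/u = 0.897400
p = (exp((r-q)*dt) - d) / (u - d) = 0.514639
Discount per step: exp(-r*dt) = 0.991040
Stock lattice S(k, i) with i counting down-moves:
  k=0: S(0,0) = 56.8500
  k=1: S(1,0) = 63.3497; S(1,1) = 51.0172
  k=2: S(2,0) = 70.5924; S(2,1) = 56.8500; S(2,2) = 45.7829
  k=3: S(3,0) = 78.6632; S(3,1) = 63.3497; S(3,2) = 51.0172; S(3,3) = 41.0856
  k=4: S(4,0) = 87.6568; S(4,1) = 70.5924; S(4,2) = 56.8500; S(4,3) = 45.7829; S(4,4) = 36.8702
Terminal payoffs V(N, i) = max(S_T - K, 0):
  V(4,0) = 21.356777; V(4,1) = 4.292406; V(4,2) = 0.000000; V(4,3) = 0.000000; V(4,4) = 0.000000
Backward induction: V(k, i) = exp(-r*dt) * [p * V(k+1, i) + (1-p) * V(k+1, i+1)].
  V(3,0) = exp(-r*dt) * [p*21.356777 + (1-p)*4.292406] = 12.957246
  V(3,1) = exp(-r*dt) * [p*4.292406 + (1-p)*0.000000] = 2.189245
  V(3,2) = exp(-r*dt) * [p*0.000000 + (1-p)*0.000000] = 0.000000
  V(3,3) = exp(-r*dt) * [p*0.000000 + (1-p)*0.000000] = 0.000000
  V(2,0) = exp(-r*dt) * [p*12.957246 + (1-p)*2.189245] = 7.661607
  V(2,1) = exp(-r*dt) * [p*2.189245 + (1-p)*0.000000] = 1.116575
  V(2,2) = exp(-r*dt) * [p*0.000000 + (1-p)*0.000000] = 0.000000
  V(1,0) = exp(-r*dt) * [p*7.661607 + (1-p)*1.116575] = 4.444718
  V(1,1) = exp(-r*dt) * [p*1.116575 + (1-p)*0.000000] = 0.569484
  V(0,0) = exp(-r*dt) * [p*4.444718 + (1-p)*0.569484] = 2.540858


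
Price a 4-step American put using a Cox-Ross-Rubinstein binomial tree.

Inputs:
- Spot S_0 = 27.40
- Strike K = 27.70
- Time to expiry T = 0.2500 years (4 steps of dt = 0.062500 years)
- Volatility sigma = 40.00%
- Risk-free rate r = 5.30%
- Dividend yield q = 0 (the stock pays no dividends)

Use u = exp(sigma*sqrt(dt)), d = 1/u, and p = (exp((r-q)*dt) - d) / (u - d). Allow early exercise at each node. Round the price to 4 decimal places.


dt = T/N = 0.062500
u = exp(sigma*sqrt(dt)) = 1.105171; d = 1/u = 0.904837
p = (exp((r-q)*dt) - d) / (u - d) = 0.491583
Discount per step: exp(-r*dt) = 0.996693
Stock lattice S(k, i) with i counting down-moves:
  k=0: S(0,0) = 27.4000
  k=1: S(1,0) = 30.2817; S(1,1) = 24.7925
  k=2: S(2,0) = 33.4664; S(2,1) = 27.4000; S(2,2) = 22.4332
  k=3: S(3,0) = 36.9861; S(3,1) = 30.2817; S(3,2) = 24.7925; S(3,3) = 20.2984
  k=4: S(4,0) = 40.8760; S(4,1) = 33.4664; S(4,2) = 27.4000; S(4,3) = 22.4332; S(4,4) = 18.3668
Terminal payoffs V(N, i) = max(K - S_T, 0):
  V(4,0) = 0.000000; V(4,1) = 0.000000; V(4,2) = 0.300000; V(4,3) = 5.266777; V(4,4) = 9.333231
Backward induction: V(k, i) = exp(-r*dt) * [p * V(k+1, i) + (1-p) * V(k+1, i+1)]; then take max(V_cont, immediate exercise) for American.
  V(3,0) = exp(-r*dt) * [p*0.000000 + (1-p)*0.000000] = 0.000000; exercise = 0.000000; V(3,0) = max -> 0.000000
  V(3,1) = exp(-r*dt) * [p*0.000000 + (1-p)*0.300000] = 0.152021; exercise = 0.000000; V(3,1) = max -> 0.152021
  V(3,2) = exp(-r*dt) * [p*0.300000 + (1-p)*5.266777] = 2.815850; exercise = 2.907455; V(3,2) = max -> 2.907455
  V(3,3) = exp(-r*dt) * [p*5.266777 + (1-p)*9.333231] = 7.309976; exercise = 7.401581; V(3,3) = max -> 7.401581
  V(2,0) = exp(-r*dt) * [p*0.000000 + (1-p)*0.152021] = 0.077034; exercise = 0.000000; V(2,0) = max -> 0.077034
  V(2,1) = exp(-r*dt) * [p*0.152021 + (1-p)*2.907455] = 1.547794; exercise = 0.300000; V(2,1) = max -> 1.547794
  V(2,2) = exp(-r*dt) * [p*2.907455 + (1-p)*7.401581] = 5.175173; exercise = 5.266777; V(2,2) = max -> 5.266777
  V(1,0) = exp(-r*dt) * [p*0.077034 + (1-p)*1.547794] = 0.822066; exercise = 0.000000; V(1,0) = max -> 0.822066
  V(1,1) = exp(-r*dt) * [p*1.547794 + (1-p)*5.266777] = 3.427216; exercise = 2.907455; V(1,1) = max -> 3.427216
  V(0,0) = exp(-r*dt) * [p*0.822066 + (1-p)*3.427216] = 2.139469; exercise = 0.300000; V(0,0) = max -> 2.139469

Answer: Price = V(0,0) = 2.1395


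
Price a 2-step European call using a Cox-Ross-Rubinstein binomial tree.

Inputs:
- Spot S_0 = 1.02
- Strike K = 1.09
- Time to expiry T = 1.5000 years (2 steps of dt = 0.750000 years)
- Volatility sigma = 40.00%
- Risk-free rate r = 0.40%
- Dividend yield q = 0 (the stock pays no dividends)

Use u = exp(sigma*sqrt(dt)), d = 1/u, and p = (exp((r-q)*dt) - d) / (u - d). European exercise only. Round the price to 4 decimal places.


Answer: Price = V(0,0) = 0.1653

Derivation:
dt = T/N = 0.750000
u = exp(sigma*sqrt(dt)) = 1.413982; d = 1/u = 0.707222
p = (exp((r-q)*dt) - d) / (u - d) = 0.418504
Discount per step: exp(-r*dt) = 0.997004
Stock lattice S(k, i) with i counting down-moves:
  k=0: S(0,0) = 1.0200
  k=1: S(1,0) = 1.4423; S(1,1) = 0.7214
  k=2: S(2,0) = 2.0393; S(2,1) = 1.0200; S(2,2) = 0.5102
Terminal payoffs V(N, i) = max(S_T - K, 0):
  V(2,0) = 0.949333; V(2,1) = 0.000000; V(2,2) = 0.000000
Backward induction: V(k, i) = exp(-r*dt) * [p * V(k+1, i) + (1-p) * V(k+1, i+1)].
  V(1,0) = exp(-r*dt) * [p*0.949333 + (1-p)*0.000000] = 0.396110
  V(1,1) = exp(-r*dt) * [p*0.000000 + (1-p)*0.000000] = 0.000000
  V(0,0) = exp(-r*dt) * [p*0.396110 + (1-p)*0.000000] = 0.165277


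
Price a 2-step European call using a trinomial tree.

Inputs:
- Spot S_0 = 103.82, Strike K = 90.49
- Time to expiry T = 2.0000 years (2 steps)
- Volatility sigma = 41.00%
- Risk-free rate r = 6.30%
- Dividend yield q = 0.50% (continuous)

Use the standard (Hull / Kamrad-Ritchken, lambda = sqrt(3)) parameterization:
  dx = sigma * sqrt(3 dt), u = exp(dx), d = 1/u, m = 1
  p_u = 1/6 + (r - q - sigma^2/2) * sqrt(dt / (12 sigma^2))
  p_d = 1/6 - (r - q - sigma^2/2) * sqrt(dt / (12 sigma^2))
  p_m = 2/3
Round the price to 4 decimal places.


Answer: Price = V(0,0) = 33.4922

Derivation:
dt = T/N = 1.000000; dx = sigma*sqrt(3*dt) = 0.710141
u = exp(dx) = 2.034278; d = 1/u = 0.491575
p_u = 0.148325, p_m = 0.666667, p_d = 0.185008
Discount per step: exp(-r*dt) = 0.938943
Stock lattice S(k, j) with j the centered position index:
  k=0: S(0,+0) = 103.8200
  k=1: S(1,-1) = 51.0353; S(1,+0) = 103.8200; S(1,+1) = 211.1987
  k=2: S(2,-2) = 25.0877; S(2,-1) = 51.0353; S(2,+0) = 103.8200; S(2,+1) = 211.1987; S(2,+2) = 429.6368
Terminal payoffs V(N, j) = max(S_T - K, 0):
  V(2,-2) = 0.000000; V(2,-1) = 0.000000; V(2,+0) = 13.330000; V(2,+1) = 120.708714; V(2,+2) = 339.146840
Backward induction: V(k, j) = exp(-r*dt) * [p_u * V(k+1, j+1) + p_m * V(k+1, j) + p_d * V(k+1, j-1)]
  V(1,-1) = exp(-r*dt) * [p_u*13.330000 + p_m*0.000000 + p_d*0.000000] = 1.856456
  V(1,+0) = exp(-r*dt) * [p_u*120.708714 + p_m*13.330000 + p_d*0.000000] = 25.155061
  V(1,+1) = exp(-r*dt) * [p_u*339.146840 + p_m*120.708714 + p_d*13.330000] = 125.107334
  V(0,+0) = exp(-r*dt) * [p_u*125.107334 + p_m*25.155061 + p_d*1.856456] = 33.492184


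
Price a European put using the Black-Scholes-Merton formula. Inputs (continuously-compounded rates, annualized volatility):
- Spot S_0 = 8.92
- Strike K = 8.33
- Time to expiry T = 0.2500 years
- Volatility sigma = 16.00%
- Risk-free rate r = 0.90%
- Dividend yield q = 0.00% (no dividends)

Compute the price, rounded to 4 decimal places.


Answer: Price = 0.0713

Derivation:
d1 = (ln(S/K) + (r - q + 0.5*sigma^2) * T) / (sigma * sqrt(T)) = 0.92353113
d2 = d1 - sigma * sqrt(T) = 0.84353113
exp(-rT) = 0.99775253; exp(-qT) = 1.00000000
P = K * exp(-rT) * N(-d2) - S_0 * exp(-qT) * N(-d1)
N(-d1) = 0.17786524; N(-d2) = 0.19946573
P = 8.3300 * 0.99775253 * 0.19946573 - 8.9200 * 1.00000000 * 0.17786524 = 0.0713


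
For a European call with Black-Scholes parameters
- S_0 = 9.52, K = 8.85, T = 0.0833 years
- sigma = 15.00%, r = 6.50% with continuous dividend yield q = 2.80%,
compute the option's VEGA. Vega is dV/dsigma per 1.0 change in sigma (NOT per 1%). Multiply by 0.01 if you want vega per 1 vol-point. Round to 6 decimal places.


d1 = 1.7785163897; d2 = 1.7352237807
phi(d1) = 0.0820440642; exp(-qT) = 0.9976703179; exp(-rT) = 0.9946001320
Vega = S * exp(-qT) * phi(d1) * sqrt(T) = 9.5200 * 0.9976703179 * 0.0820440642 * 0.2886173938 = 0.224902

Answer: Vega = 0.224902


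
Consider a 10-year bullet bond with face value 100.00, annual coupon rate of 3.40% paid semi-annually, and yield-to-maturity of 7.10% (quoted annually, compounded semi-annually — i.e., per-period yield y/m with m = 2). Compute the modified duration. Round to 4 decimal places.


Answer: Modified duration = 7.9817

Derivation:
Coupon per period c = face * coupon_rate / m = 1.700000
Periods per year m = 2; per-period yield y/m = 0.035500
Number of cashflows N = 20
Cashflows (t years, CF_t, discount factor 1/(1+y/m)^(m*t), PV):
  t = 0.5000: CF_t = 1.700000, DF = 0.965717, PV = 1.641719
  t = 1.0000: CF_t = 1.700000, DF = 0.932609, PV = 1.585436
  t = 1.5000: CF_t = 1.700000, DF = 0.900637, PV = 1.531083
  t = 2.0000: CF_t = 1.700000, DF = 0.869760, PV = 1.478593
  t = 2.5000: CF_t = 1.700000, DF = 0.839942, PV = 1.427902
  t = 3.0000: CF_t = 1.700000, DF = 0.811147, PV = 1.378949
  t = 3.5000: CF_t = 1.700000, DF = 0.783338, PV = 1.331675
  t = 4.0000: CF_t = 1.700000, DF = 0.756483, PV = 1.286021
  t = 4.5000: CF_t = 1.700000, DF = 0.730549, PV = 1.241933
  t = 5.0000: CF_t = 1.700000, DF = 0.705503, PV = 1.199355
  t = 5.5000: CF_t = 1.700000, DF = 0.681316, PV = 1.158238
  t = 6.0000: CF_t = 1.700000, DF = 0.657959, PV = 1.118530
  t = 6.5000: CF_t = 1.700000, DF = 0.635402, PV = 1.080184
  t = 7.0000: CF_t = 1.700000, DF = 0.613619, PV = 1.043152
  t = 7.5000: CF_t = 1.700000, DF = 0.592582, PV = 1.007389
  t = 8.0000: CF_t = 1.700000, DF = 0.572267, PV = 0.972853
  t = 8.5000: CF_t = 1.700000, DF = 0.552648, PV = 0.939501
  t = 9.0000: CF_t = 1.700000, DF = 0.533701, PV = 0.907292
  t = 9.5000: CF_t = 1.700000, DF = 0.515404, PV = 0.876187
  t = 10.0000: CF_t = 101.700000, DF = 0.497735, PV = 50.619621
Price P = sum_t PV_t = 73.825612
First compute Macaulay numerator sum_t t * PV_t:
  t * PV_t at t = 0.5000: 0.820859
  t * PV_t at t = 1.0000: 1.585436
  t * PV_t at t = 1.5000: 2.296624
  t * PV_t at t = 2.0000: 2.957185
  t * PV_t at t = 2.5000: 3.569755
  t * PV_t at t = 3.0000: 4.136848
  t * PV_t at t = 3.5000: 4.660862
  t * PV_t at t = 4.0000: 5.144084
  t * PV_t at t = 4.5000: 5.588696
  t * PV_t at t = 5.0000: 5.996777
  t * PV_t at t = 5.5000: 6.370309
  t * PV_t at t = 6.0000: 6.711181
  t * PV_t at t = 6.5000: 7.021193
  t * PV_t at t = 7.0000: 7.302062
  t * PV_t at t = 7.5000: 7.555420
  t * PV_t at t = 8.0000: 7.782825
  t * PV_t at t = 8.5000: 7.985757
  t * PV_t at t = 9.0000: 8.165628
  t * PV_t at t = 9.5000: 8.323779
  t * PV_t at t = 10.0000: 506.196209
Macaulay duration D = 610.171490 / 73.825612 = 8.265038
Modified duration = D / (1 + y/m) = 8.265038 / (1 + 0.035500) = 7.981688


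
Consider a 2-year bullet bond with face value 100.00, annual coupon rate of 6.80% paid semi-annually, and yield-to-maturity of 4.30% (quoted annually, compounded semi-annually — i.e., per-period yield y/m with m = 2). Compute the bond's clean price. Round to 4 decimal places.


Coupon per period c = face * coupon_rate / m = 3.400000
Periods per year m = 2; per-period yield y/m = 0.021500
Number of cashflows N = 4
Cashflows (t years, CF_t, discount factor 1/(1+y/m)^(m*t), PV):
  t = 0.5000: CF_t = 3.400000, DF = 0.978953, PV = 3.328439
  t = 1.0000: CF_t = 3.400000, DF = 0.958348, PV = 3.258383
  t = 1.5000: CF_t = 3.400000, DF = 0.938177, PV = 3.189803
  t = 2.0000: CF_t = 103.400000, DF = 0.918431, PV = 94.965761
Price P = sum_t PV_t = 104.742386

Answer: Price = 104.7424


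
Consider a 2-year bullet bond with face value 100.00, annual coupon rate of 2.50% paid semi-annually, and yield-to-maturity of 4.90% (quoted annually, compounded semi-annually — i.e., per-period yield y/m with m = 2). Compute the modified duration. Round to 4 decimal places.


Coupon per period c = face * coupon_rate / m = 1.250000
Periods per year m = 2; per-period yield y/m = 0.024500
Number of cashflows N = 4
Cashflows (t years, CF_t, discount factor 1/(1+y/m)^(m*t), PV):
  t = 0.5000: CF_t = 1.250000, DF = 0.976086, PV = 1.220107
  t = 1.0000: CF_t = 1.250000, DF = 0.952744, PV = 1.190930
  t = 1.5000: CF_t = 1.250000, DF = 0.929960, PV = 1.162450
  t = 2.0000: CF_t = 101.250000, DF = 0.907721, PV = 91.906702
Price P = sum_t PV_t = 95.480188
First compute Macaulay numerator sum_t t * PV_t:
  t * PV_t at t = 0.5000: 0.610054
  t * PV_t at t = 1.0000: 1.190930
  t * PV_t at t = 1.5000: 1.743674
  t * PV_t at t = 2.0000: 183.813404
Macaulay duration D = 187.358061 / 95.480188 = 1.962272
Modified duration = D / (1 + y/m) = 1.962272 / (1 + 0.024500) = 1.915346

Answer: Modified duration = 1.9153


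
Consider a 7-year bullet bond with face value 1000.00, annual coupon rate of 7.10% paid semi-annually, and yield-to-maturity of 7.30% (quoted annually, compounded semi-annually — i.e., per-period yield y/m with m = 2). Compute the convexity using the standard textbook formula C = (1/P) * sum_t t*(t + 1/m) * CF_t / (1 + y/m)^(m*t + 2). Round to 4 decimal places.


Coupon per period c = face * coupon_rate / m = 35.500000
Periods per year m = 2; per-period yield y/m = 0.036500
Number of cashflows N = 14
Cashflows (t years, CF_t, discount factor 1/(1+y/m)^(m*t), PV):
  t = 0.5000: CF_t = 35.500000, DF = 0.964785, PV = 34.249879
  t = 1.0000: CF_t = 35.500000, DF = 0.930811, PV = 33.043781
  t = 1.5000: CF_t = 35.500000, DF = 0.898033, PV = 31.880156
  t = 2.0000: CF_t = 35.500000, DF = 0.866409, PV = 30.757507
  t = 2.5000: CF_t = 35.500000, DF = 0.835898, PV = 29.674391
  t = 3.0000: CF_t = 35.500000, DF = 0.806462, PV = 28.629418
  t = 3.5000: CF_t = 35.500000, DF = 0.778063, PV = 27.621242
  t = 4.0000: CF_t = 35.500000, DF = 0.750664, PV = 26.648570
  t = 4.5000: CF_t = 35.500000, DF = 0.724230, PV = 25.710149
  t = 5.0000: CF_t = 35.500000, DF = 0.698726, PV = 24.804775
  t = 5.5000: CF_t = 35.500000, DF = 0.674121, PV = 23.931283
  t = 6.0000: CF_t = 35.500000, DF = 0.650382, PV = 23.088551
  t = 6.5000: CF_t = 35.500000, DF = 0.627479, PV = 22.275495
  t = 7.0000: CF_t = 1035.500000, DF = 0.605382, PV = 626.873359
Price P = sum_t PV_t = 989.188556
Convexity numerator sum_t t*(t + 1/m) * CF_t / (1+y/m)^(m*t + 2):
  t = 0.5000: term = 15.940078
  t = 1.0000: term = 46.136260
  t = 1.5000: term = 89.023174
  t = 2.0000: term = 143.147088
  t = 2.5000: term = 207.159317
  t = 3.0000: term = 279.809980
  t = 3.5000: term = 359.942087
  t = 4.0000: term = 446.485947
  t = 4.5000: term = 538.453867
  t = 5.0000: term = 634.935149
  t = 5.5000: term = 735.091345
  t = 6.0000: term = 838.151777
  t = 6.5000: term = 943.409300
  t = 7.0000: term = 30633.773980
Convexity = (1/P) * sum = 35911.459351 / 989.188556 = 36.303958

Answer: Convexity = 36.3040
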